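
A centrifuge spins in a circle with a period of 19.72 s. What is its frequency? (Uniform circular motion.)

f = 1/T = 1/19.72 = 0.0507 Hz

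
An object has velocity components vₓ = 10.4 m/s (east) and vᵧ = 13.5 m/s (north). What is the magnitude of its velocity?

|v| = √(vₓ² + vᵧ²) = √(10.4² + 13.5²) = √(290.41) = 17.04 m/s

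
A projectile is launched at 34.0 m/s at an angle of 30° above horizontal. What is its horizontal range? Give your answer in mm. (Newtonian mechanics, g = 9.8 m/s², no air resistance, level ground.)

R = v₀² × sin(2θ) / g = 34.0² × sin(2 × 30°) / 9.8 = 1156.0 × 0.866025 / 9.8 = 102.156 m
R = 102.156 m / 0.001 = 102200 mm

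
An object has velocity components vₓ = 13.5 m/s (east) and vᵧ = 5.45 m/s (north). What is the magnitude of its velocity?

|v| = √(vₓ² + vᵧ²) = √(13.5² + 5.45²) = √(211.9525) = 14.56 m/s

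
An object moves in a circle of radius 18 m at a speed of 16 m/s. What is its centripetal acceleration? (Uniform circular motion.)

a_c = v²/r = 16²/18 = 256/18 = 14.22 m/s²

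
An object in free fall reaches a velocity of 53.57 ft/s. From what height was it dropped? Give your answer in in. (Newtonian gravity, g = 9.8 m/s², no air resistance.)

v = 53.57 ft/s × 0.3048 = 16.3281 m/s
h = v² / (2g) = 16.3281² / (2 × 9.8) = 13.6024 m
h = 13.6024 m / 0.0254 = 535.5 in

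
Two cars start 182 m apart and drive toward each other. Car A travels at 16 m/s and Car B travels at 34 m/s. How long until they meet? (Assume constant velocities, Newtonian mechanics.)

Combined speed: v_combined = 16 + 34 = 50 m/s
Time to meet: t = d/v_combined = 182/50 = 3.64 s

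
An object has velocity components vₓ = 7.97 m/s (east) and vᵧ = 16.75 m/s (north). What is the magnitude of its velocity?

|v| = √(vₓ² + vᵧ²) = √(7.97² + 16.75²) = √(344.0834) = 18.55 m/s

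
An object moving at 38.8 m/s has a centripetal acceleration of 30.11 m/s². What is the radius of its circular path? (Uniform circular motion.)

r = v²/a_c = 38.8²/30.11 = 50.0 m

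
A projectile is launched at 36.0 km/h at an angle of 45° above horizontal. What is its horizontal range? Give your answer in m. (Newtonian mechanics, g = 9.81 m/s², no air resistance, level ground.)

v₀ = 36.0 km/h × 0.2777777777777778 = 10.0 m/s
R = v₀² × sin(2θ) / g = 10.0² × sin(2 × 45°) / 9.81 = 100.0 × 1.0 / 9.81 = 10.19 m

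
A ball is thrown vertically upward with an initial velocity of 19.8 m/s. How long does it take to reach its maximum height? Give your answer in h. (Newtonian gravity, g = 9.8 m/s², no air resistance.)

t_up = v₀ / g = 19.8 / 9.8 = 2.02041 s
t_up = 2.02041 s / 3600.0 = 0.0005612 h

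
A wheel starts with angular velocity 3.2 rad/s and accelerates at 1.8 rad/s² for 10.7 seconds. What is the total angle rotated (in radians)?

θ = ω₀t + ½αt² = 3.2×10.7 + ½×1.8×10.7² = 137.28 rad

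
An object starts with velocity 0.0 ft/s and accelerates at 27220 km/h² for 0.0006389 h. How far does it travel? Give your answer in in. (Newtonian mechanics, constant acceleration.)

v₀ = 0.0 ft/s × 0.3048 = 0.0 m/s
a = 27220 km/h² × 7.716049382716049e-05 = 2.10031 m/s²
t = 0.0006389 h × 3600.0 = 2.30004 s
d = v₀ × t + ½ × a × t² = 0.0 × 2.30004 + 0.5 × 2.10031 × 2.30004² = 5.55551 m
d = 5.55551 m / 0.0254 = 218.7 in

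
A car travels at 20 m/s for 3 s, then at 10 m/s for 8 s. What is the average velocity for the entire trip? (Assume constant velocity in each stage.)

d₁ = v₁t₁ = 20 × 3 = 60 m
d₂ = v₂t₂ = 10 × 8 = 80 m
d_total = 140 m, t_total = 11 s
v_avg = d_total/t_total = 140/11 = 12.73 m/s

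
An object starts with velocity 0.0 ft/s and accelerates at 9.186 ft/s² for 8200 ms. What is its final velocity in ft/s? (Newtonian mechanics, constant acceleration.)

v₀ = 0.0 ft/s × 0.3048 = 0.0 m/s
a = 9.186 ft/s² × 0.3048 = 2.79989 m/s²
t = 8200 ms × 0.001 = 8.2 s
v = v₀ + a × t = 0.0 + 2.79989 × 8.2 = 22.9591 m/s
v = 22.9591 m/s / 0.3048 = 75.33 ft/s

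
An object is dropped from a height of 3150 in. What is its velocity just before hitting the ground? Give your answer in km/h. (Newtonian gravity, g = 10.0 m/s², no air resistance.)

h = 3150 in × 0.0254 = 80.01 m
v = √(2gh) = √(2 × 10.0 × 80.01) = 40.0025 m/s
v = 40.0025 m/s / 0.2777777777777778 = 144.0 km/h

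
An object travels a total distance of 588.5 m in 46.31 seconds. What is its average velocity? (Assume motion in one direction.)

v_avg = Δd / Δt = 588.5 / 46.31 = 12.71 m/s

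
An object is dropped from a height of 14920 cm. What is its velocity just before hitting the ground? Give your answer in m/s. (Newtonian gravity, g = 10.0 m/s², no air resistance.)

h = 14920 cm × 0.01 = 149.2 m
v = √(2gh) = √(2 × 10.0 × 149.2) = 54.63 m/s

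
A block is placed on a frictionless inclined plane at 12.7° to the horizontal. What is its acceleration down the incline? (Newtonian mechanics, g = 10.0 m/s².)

a = g sin(θ) = 10.0 × sin(12.7°) = 10.0 × 0.2198 = 2.2 m/s²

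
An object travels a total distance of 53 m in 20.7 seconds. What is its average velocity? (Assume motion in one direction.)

v_avg = Δd / Δt = 53 / 20.7 = 2.56 m/s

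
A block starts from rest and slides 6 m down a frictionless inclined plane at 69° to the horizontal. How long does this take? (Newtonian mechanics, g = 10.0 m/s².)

a = g sin(θ) = 10.0 × sin(69°) = 9.3358 m/s²
t = √(2d/a) = √(2 × 6 / 9.3358) = 1.13 s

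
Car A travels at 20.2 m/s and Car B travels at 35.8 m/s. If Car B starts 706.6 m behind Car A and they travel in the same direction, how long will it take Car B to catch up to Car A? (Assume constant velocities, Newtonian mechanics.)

Relative speed: v_rel = 35.8 - 20.2 = 15.6 m/s
Time to catch: t = d₀/v_rel = 706.6/15.6 = 45.29 s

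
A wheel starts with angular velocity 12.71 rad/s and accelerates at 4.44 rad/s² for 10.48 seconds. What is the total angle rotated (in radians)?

θ = ω₀t + ½αt² = 12.71×10.48 + ½×4.44×10.48² = 377.02 rad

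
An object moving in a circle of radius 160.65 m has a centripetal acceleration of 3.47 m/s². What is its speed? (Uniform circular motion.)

v = √(a_c × r) = √(3.47 × 160.65) = 23.61 m/s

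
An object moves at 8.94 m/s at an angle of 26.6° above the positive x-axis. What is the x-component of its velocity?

vₓ = v cos(θ) = 8.94 × cos(26.6°) = 7.99 m/s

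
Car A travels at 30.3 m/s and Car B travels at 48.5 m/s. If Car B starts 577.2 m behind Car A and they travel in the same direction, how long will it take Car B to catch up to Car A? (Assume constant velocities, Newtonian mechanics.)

Relative speed: v_rel = 48.5 - 30.3 = 18.2 m/s
Time to catch: t = d₀/v_rel = 577.2/18.2 = 31.71 s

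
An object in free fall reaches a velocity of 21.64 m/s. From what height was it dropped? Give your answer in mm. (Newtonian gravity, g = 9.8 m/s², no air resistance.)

h = v² / (2g) = 21.64² / (2 × 9.8) = 23.8923 m
h = 23.8923 m / 0.001 = 23890 mm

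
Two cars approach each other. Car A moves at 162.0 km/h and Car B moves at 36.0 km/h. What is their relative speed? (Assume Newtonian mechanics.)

v_rel = v_A + v_B = 162.0 + 36.0 = 198.0 km/h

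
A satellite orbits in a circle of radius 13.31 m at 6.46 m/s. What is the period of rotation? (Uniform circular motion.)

T = 2πr/v = 2π×13.31/6.46 = 12.95 s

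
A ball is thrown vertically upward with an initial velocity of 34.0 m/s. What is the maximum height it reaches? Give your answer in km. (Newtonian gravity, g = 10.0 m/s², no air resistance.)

h_max = v₀² / (2g) = 34.0² / (2 × 10.0) = 1156.0 / 20.0 = 57.8 m
h_max = 57.8 m / 1000.0 = 0.0578 km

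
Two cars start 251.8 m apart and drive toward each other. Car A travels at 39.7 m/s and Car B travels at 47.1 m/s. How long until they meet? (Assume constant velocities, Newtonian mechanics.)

Combined speed: v_combined = 39.7 + 47.1 = 86.8 m/s
Time to meet: t = d/v_combined = 251.8/86.8 = 2.9 s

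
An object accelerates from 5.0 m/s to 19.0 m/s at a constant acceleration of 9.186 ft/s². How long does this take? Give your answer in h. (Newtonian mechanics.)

a = 9.186 ft/s² × 0.3048 = 2.79989 m/s²
t = (v - v₀) / a = (19.0 - 5.0) / 2.79989 = 5.0002 s
t = 5.0002 s / 3600.0 = 0.001389 h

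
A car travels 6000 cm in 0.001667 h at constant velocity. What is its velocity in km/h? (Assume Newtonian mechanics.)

d = 6000 cm × 0.01 = 60.0 m
t = 0.001667 h × 3600.0 = 6.0012 s
v = d / t = 60.0 / 6.0012 = 9.998 m/s
v = 9.998 m/s / 0.2777777777777778 = 35.99 km/h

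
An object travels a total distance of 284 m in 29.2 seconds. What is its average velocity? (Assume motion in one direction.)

v_avg = Δd / Δt = 284 / 29.2 = 9.73 m/s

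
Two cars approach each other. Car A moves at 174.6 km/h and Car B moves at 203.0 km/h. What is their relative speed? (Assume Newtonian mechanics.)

v_rel = v_A + v_B = 174.6 + 203.0 = 377.6 km/h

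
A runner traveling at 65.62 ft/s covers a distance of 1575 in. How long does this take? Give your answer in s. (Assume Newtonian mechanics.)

d = 1575 in × 0.0254 = 40.005 m
v = 65.62 ft/s × 0.3048 = 20.001 m/s
t = d / v = 40.005 / 20.001 = 2.0 s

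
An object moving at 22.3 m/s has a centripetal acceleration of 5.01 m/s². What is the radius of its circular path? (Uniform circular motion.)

r = v²/a_c = 22.3²/5.01 = 99.26 m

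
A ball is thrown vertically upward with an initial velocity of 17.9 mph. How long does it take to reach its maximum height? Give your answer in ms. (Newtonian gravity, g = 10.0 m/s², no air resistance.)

v₀ = 17.9 mph × 0.44704 = 8.00202 m/s
t_up = v₀ / g = 8.00202 / 10.0 = 0.800202 s
t_up = 0.800202 s / 0.001 = 800.2 ms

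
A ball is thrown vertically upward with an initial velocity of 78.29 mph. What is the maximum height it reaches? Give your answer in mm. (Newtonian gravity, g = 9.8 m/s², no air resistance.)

v₀ = 78.29 mph × 0.44704 = 34.9988 m/s
h_max = v₀² / (2g) = 34.9988² / (2 × 9.8) = 1224.92 / 19.6 = 62.4959 m
h_max = 62.4959 m / 0.001 = 62500 mm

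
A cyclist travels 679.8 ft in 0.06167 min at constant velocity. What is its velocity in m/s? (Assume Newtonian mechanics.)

d = 679.8 ft × 0.3048 = 207.203 m
t = 0.06167 min × 60.0 = 3.7002 s
v = d / t = 207.203 / 3.7002 = 56.0 m/s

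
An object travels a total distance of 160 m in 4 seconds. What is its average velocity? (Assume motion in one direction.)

v_avg = Δd / Δt = 160 / 4 = 40.0 m/s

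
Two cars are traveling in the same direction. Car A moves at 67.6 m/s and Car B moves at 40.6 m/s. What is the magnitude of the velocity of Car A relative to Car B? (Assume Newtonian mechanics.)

v_rel = |v_A - v_B| = |67.6 - 40.6| = 27.0 m/s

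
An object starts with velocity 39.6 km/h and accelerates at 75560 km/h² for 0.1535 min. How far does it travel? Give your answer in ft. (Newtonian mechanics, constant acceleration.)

v₀ = 39.6 km/h × 0.2777777777777778 = 11.0 m/s
a = 75560 km/h² × 7.716049382716049e-05 = 5.83025 m/s²
t = 0.1535 min × 60.0 = 9.21 s
d = v₀ × t + ½ × a × t² = 11.0 × 9.21 + 0.5 × 5.83025 × 9.21² = 348.583 m
d = 348.583 m / 0.3048 = 1144 ft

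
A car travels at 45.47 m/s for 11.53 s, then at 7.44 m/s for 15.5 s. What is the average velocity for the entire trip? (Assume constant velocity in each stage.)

d₁ = v₁t₁ = 45.47 × 11.53 = 524.2691 m
d₂ = v₂t₂ = 7.44 × 15.5 = 115.32 m
d_total = 639.5891 m, t_total = 27.03 s
v_avg = d_total/t_total = 639.5891/27.03 = 23.66 m/s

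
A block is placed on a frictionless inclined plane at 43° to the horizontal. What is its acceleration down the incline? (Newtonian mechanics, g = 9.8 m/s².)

a = g sin(θ) = 9.8 × sin(43°) = 9.8 × 0.682 = 6.68 m/s²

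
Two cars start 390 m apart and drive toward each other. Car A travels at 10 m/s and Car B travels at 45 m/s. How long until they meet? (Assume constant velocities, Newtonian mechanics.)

Combined speed: v_combined = 10 + 45 = 55 m/s
Time to meet: t = d/v_combined = 390/55 = 7.09 s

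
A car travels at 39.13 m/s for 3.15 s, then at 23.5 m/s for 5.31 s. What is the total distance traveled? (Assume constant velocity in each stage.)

d₁ = v₁t₁ = 39.13 × 3.15 = 123.2595 m
d₂ = v₂t₂ = 23.5 × 5.31 = 124.785 m
d_total = 123.2595 + 124.785 = 248.04 m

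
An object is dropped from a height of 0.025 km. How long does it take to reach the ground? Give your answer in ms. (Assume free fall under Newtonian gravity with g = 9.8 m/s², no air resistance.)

h = 0.025 km × 1000.0 = 25.0 m
t = √(2h/g) = √(2 × 25.0 / 9.8) = 2.25877 s
t = 2.25877 s / 0.001 = 2259 ms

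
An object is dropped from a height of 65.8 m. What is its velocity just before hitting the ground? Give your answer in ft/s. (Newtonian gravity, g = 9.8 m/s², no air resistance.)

v = √(2gh) = √(2 × 9.8 × 65.8) = 35.9121 m/s
v = 35.9121 m/s / 0.3048 = 117.8 ft/s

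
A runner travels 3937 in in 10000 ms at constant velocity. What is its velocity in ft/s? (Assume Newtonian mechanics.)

d = 3937 in × 0.0254 = 99.9998 m
t = 10000 ms × 0.001 = 10.0 s
v = d / t = 99.9998 / 10.0 = 9.99998 m/s
v = 9.99998 m/s / 0.3048 = 32.81 ft/s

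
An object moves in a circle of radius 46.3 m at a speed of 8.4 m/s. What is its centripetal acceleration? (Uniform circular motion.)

a_c = v²/r = 8.4²/46.3 = 70.56/46.3 = 1.52 m/s²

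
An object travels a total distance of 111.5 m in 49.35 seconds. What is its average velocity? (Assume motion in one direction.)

v_avg = Δd / Δt = 111.5 / 49.35 = 2.26 m/s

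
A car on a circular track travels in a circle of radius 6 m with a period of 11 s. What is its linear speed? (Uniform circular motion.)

v = 2πr/T = 2π×6/11 = 3.43 m/s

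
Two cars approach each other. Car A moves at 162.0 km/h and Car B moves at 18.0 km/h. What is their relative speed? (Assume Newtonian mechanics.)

v_rel = v_A + v_B = 162.0 + 18.0 = 180.0 km/h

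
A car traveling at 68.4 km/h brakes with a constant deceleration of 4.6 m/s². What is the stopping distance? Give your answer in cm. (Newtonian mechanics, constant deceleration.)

v₀ = 68.4 km/h × 0.2777777777777778 = 19.0 m/s
d = v₀² / (2a) = 19.0² / (2 × 4.6) = 361.0 / 9.2 = 39.2391 m
d = 39.2391 m / 0.01 = 3924 cm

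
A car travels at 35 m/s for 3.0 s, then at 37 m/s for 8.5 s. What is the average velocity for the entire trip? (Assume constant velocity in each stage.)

d₁ = v₁t₁ = 35 × 3.0 = 105.0 m
d₂ = v₂t₂ = 37 × 8.5 = 314.5 m
d_total = 419.5 m, t_total = 11.5 s
v_avg = d_total/t_total = 419.5/11.5 = 36.48 m/s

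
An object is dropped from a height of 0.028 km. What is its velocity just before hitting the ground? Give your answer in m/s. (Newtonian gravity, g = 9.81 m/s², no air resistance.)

h = 0.028 km × 1000.0 = 28.0 m
v = √(2gh) = √(2 × 9.81 × 28.0) = 23.44 m/s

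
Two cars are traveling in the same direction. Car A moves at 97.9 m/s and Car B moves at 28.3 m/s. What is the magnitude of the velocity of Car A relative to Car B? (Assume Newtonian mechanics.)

v_rel = |v_A - v_B| = |97.9 - 28.3| = 69.6 m/s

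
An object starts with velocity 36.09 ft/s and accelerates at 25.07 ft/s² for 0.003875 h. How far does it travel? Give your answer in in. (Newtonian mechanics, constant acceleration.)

v₀ = 36.09 ft/s × 0.3048 = 11.0002 m/s
a = 25.07 ft/s² × 0.3048 = 7.64134 m/s²
t = 0.003875 h × 3600.0 = 13.95 s
d = v₀ × t + ½ × a × t² = 11.0002 × 13.95 + 0.5 × 7.64134 × 13.95² = 896.965 m
d = 896.965 m / 0.0254 = 35310 in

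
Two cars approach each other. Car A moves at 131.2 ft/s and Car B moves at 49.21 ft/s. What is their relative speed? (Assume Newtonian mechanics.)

v_rel = v_A + v_B = 131.2 + 49.21 = 180.41 ft/s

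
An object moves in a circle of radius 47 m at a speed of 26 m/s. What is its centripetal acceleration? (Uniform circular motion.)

a_c = v²/r = 26²/47 = 676/47 = 14.38 m/s²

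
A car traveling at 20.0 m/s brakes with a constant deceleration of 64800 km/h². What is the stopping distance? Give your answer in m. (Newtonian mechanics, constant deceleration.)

a = 64800 km/h² × 7.716049382716049e-05 = 5.0 m/s²
d = v₀² / (2a) = 20.0² / (2 × 5.0) = 400.0 / 10.0 = 40.0 m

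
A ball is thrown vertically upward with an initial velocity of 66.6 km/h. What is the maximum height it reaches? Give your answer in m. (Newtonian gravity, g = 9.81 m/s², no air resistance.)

v₀ = 66.6 km/h × 0.2777777777777778 = 18.5 m/s
h_max = v₀² / (2g) = 18.5² / (2 × 9.81) = 342.25 / 19.62 = 17.44 m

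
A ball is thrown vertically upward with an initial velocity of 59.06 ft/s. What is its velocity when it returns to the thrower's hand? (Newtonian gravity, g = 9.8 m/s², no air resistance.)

By conservation of energy (no air resistance), the ball returns to the throw height with the same speed as launch, but directed downward.
|v_ground| = v₀ = 59.06 ft/s
v_ground = 59.06 ft/s (downward)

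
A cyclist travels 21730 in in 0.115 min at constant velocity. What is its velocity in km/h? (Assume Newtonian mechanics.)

d = 21730 in × 0.0254 = 551.942 m
t = 0.115 min × 60.0 = 6.9 s
v = d / t = 551.942 / 6.9 = 79.9916 m/s
v = 79.9916 m/s / 0.2777777777777778 = 288.0 km/h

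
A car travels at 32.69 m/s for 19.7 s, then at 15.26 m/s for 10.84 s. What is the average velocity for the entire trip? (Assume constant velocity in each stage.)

d₁ = v₁t₁ = 32.69 × 19.7 = 643.993 m
d₂ = v₂t₂ = 15.26 × 10.84 = 165.4184 m
d_total = 809.4114 m, t_total = 30.54 s
v_avg = d_total/t_total = 809.4114/30.54 = 26.5 m/s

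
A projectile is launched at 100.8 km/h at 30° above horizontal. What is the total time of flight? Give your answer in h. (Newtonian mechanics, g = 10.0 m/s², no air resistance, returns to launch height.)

v₀ = 100.8 km/h × 0.2777777777777778 = 28.0 m/s
T = 2 × v₀ × sin(θ) / g = 2 × 28.0 × sin(30°) / 10.0 = 2 × 28.0 × 0.5 / 10.0 = 2.8 s
T = 2.8 s / 3600.0 = 0.0007778 h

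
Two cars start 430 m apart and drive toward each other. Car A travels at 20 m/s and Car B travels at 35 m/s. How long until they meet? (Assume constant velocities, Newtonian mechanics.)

Combined speed: v_combined = 20 + 35 = 55 m/s
Time to meet: t = d/v_combined = 430/55 = 7.82 s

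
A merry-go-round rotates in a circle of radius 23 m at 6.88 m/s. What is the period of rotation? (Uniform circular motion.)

T = 2πr/v = 2π×23/6.88 = 21.0 s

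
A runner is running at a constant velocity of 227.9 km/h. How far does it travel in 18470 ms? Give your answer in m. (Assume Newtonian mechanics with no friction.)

v = 227.9 km/h × 0.2777777777777778 = 63.3056 m/s
t = 18470 ms × 0.001 = 18.47 s
d = v × t = 63.3056 × 18.47 = 1169 m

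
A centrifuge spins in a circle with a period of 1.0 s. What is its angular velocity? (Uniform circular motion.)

ω = 2π/T = 2π/1.0 = 6.2832 rad/s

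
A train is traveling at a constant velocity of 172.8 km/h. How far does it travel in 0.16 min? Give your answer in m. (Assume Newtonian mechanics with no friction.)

v = 172.8 km/h × 0.2777777777777778 = 48.0 m/s
t = 0.16 min × 60.0 = 9.6 s
d = v × t = 48.0 × 9.6 = 460.8 m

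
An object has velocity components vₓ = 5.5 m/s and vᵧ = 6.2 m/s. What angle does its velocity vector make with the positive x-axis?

θ = arctan(vᵧ/vₓ) = arctan(6.2/5.5) = 48.42°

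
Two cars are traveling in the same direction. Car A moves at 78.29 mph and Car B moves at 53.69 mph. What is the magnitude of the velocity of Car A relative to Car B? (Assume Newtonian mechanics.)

v_rel = |v_A - v_B| = |78.29 - 53.69| = 24.6 mph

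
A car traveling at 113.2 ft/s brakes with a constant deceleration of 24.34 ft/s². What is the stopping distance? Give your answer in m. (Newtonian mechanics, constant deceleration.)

v₀ = 113.2 ft/s × 0.3048 = 34.5034 m/s
a = 24.34 ft/s² × 0.3048 = 7.41883 m/s²
d = v₀² / (2a) = 34.5034² / (2 × 7.41883) = 1190.48 / 14.8377 = 80.23 m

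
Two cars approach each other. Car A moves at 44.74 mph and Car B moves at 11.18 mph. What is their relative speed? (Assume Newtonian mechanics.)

v_rel = v_A + v_B = 44.74 + 11.18 = 55.92 mph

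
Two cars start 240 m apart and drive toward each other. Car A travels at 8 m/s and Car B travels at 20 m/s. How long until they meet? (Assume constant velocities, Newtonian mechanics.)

Combined speed: v_combined = 8 + 20 = 28 m/s
Time to meet: t = d/v_combined = 240/28 = 8.57 s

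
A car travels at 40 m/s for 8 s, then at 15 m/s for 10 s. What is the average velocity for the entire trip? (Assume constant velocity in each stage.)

d₁ = v₁t₁ = 40 × 8 = 320 m
d₂ = v₂t₂ = 15 × 10 = 150 m
d_total = 470 m, t_total = 18 s
v_avg = d_total/t_total = 470/18 = 26.11 m/s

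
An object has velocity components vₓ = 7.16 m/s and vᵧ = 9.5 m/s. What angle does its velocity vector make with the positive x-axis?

θ = arctan(vᵧ/vₓ) = arctan(9.5/7.16) = 53.0°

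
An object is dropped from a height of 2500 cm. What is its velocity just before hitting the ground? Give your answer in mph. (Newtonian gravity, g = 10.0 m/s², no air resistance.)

h = 2500 cm × 0.01 = 25.0 m
v = √(2gh) = √(2 × 10.0 × 25.0) = 22.3607 m/s
v = 22.3607 m/s / 0.44704 = 50.02 mph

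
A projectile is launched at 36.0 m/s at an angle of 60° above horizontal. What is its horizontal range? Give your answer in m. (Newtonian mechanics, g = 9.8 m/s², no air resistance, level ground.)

R = v₀² × sin(2θ) / g = 36.0² × sin(2 × 60°) / 9.8 = 1296.0 × 0.866025 / 9.8 = 114.5 m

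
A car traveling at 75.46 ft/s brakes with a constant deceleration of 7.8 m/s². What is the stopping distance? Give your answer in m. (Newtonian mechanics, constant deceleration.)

v₀ = 75.46 ft/s × 0.3048 = 23.0002 m/s
d = v₀² / (2a) = 23.0002² / (2 × 7.8) = 529.009 / 15.6 = 33.91 m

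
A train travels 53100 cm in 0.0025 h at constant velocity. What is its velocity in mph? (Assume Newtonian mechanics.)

d = 53100 cm × 0.01 = 531.0 m
t = 0.0025 h × 3600.0 = 9.0 s
v = d / t = 531.0 / 9.0 = 59.0 m/s
v = 59.0 m/s / 0.44704 = 132.0 mph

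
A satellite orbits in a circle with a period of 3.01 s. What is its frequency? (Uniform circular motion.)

f = 1/T = 1/3.01 = 0.3322 Hz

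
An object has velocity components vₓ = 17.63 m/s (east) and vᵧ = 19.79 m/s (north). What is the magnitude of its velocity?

|v| = √(vₓ² + vᵧ²) = √(17.63² + 19.79²) = √(702.461) = 26.5 m/s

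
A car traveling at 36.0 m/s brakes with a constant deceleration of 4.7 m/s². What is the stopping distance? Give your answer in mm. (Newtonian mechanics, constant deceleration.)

d = v₀² / (2a) = 36.0² / (2 × 4.7) = 1296.0 / 9.4 = 137.872 m
d = 137.872 m / 0.001 = 137900 mm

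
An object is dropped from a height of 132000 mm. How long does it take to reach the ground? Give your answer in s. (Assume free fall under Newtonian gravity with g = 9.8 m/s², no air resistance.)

h = 132000 mm × 0.001 = 132.0 m
t = √(2h/g) = √(2 × 132.0 / 9.8) = 5.19 s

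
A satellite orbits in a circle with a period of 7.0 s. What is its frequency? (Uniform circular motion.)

f = 1/T = 1/7.0 = 0.1429 Hz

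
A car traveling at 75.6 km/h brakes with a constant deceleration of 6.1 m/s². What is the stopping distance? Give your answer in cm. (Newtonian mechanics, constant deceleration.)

v₀ = 75.6 km/h × 0.2777777777777778 = 21.0 m/s
d = v₀² / (2a) = 21.0² / (2 × 6.1) = 441.0 / 12.2 = 36.1475 m
d = 36.1475 m / 0.01 = 3615 cm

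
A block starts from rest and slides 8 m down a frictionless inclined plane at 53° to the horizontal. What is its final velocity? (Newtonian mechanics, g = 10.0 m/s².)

a = g sin(θ) = 10.0 × sin(53°) = 7.9864 m/s²
v = √(2ad) = √(2 × 7.9864 × 8) = 11.3 m/s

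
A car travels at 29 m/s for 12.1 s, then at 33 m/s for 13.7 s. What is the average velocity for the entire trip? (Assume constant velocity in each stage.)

d₁ = v₁t₁ = 29 × 12.1 = 350.9 m
d₂ = v₂t₂ = 33 × 13.7 = 452.1 m
d_total = 803.0 m, t_total = 25.8 s
v_avg = d_total/t_total = 803.0/25.8 = 31.12 m/s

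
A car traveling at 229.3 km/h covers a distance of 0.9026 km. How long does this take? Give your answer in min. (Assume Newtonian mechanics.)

d = 0.9026 km × 1000.0 = 902.6 m
v = 229.3 km/h × 0.2777777777777778 = 63.6944 m/s
t = d / v = 902.6 / 63.6944 = 14.1708 s
t = 14.1708 s / 60.0 = 0.2362 min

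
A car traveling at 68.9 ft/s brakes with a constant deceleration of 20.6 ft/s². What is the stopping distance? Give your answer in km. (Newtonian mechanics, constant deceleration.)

v₀ = 68.9 ft/s × 0.3048 = 21.0007 m/s
a = 20.6 ft/s² × 0.3048 = 6.27888 m/s²
d = v₀² / (2a) = 21.0007² / (2 × 6.27888) = 441.029 / 12.5578 = 35.1199 m
d = 35.1199 m / 1000.0 = 0.03512 km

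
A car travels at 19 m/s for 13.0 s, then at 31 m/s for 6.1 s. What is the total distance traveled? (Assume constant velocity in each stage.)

d₁ = v₁t₁ = 19 × 13.0 = 247.0 m
d₂ = v₂t₂ = 31 × 6.1 = 189.1 m
d_total = 247.0 + 189.1 = 436.1 m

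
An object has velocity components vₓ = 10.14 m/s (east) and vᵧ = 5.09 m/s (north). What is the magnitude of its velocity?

|v| = √(vₓ² + vᵧ²) = √(10.14² + 5.09²) = √(128.7277) = 11.35 m/s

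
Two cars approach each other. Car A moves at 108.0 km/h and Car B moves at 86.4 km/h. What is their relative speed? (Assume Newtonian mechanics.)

v_rel = v_A + v_B = 108.0 + 86.4 = 194.4 km/h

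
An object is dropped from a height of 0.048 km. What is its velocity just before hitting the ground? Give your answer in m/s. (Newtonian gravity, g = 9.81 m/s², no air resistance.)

h = 0.048 km × 1000.0 = 48.0 m
v = √(2gh) = √(2 × 9.81 × 48.0) = 30.69 m/s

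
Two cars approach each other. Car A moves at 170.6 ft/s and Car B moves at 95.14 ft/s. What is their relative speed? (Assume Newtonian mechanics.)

v_rel = v_A + v_B = 170.6 + 95.14 = 265.74 ft/s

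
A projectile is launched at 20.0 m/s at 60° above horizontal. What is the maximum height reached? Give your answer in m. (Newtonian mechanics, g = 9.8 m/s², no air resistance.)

H = v₀² × sin²(θ) / (2g) = 20.0² × sin(60°)² / (2 × 9.8) = 400.0 × 0.75 / 19.6 = 15.31 m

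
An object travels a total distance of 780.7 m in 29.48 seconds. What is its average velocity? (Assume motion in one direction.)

v_avg = Δd / Δt = 780.7 / 29.48 = 26.48 m/s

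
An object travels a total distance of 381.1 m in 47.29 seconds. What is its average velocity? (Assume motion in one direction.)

v_avg = Δd / Δt = 381.1 / 47.29 = 8.06 m/s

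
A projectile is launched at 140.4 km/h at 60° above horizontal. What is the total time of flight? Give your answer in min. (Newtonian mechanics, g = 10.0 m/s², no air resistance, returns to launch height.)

v₀ = 140.4 km/h × 0.2777777777777778 = 39.0 m/s
T = 2 × v₀ × sin(θ) / g = 2 × 39.0 × sin(60°) / 10.0 = 2 × 39.0 × 0.866025 / 10.0 = 6.755 s
T = 6.755 s / 60.0 = 0.1126 min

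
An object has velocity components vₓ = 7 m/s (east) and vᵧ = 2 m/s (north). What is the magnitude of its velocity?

|v| = √(vₓ² + vᵧ²) = √(7² + 2²) = √(53) = 7.28 m/s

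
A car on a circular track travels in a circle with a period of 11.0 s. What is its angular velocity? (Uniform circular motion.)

ω = 2π/T = 2π/11.0 = 0.5712 rad/s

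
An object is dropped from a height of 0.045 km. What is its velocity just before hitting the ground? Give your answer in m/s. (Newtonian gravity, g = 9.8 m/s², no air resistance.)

h = 0.045 km × 1000.0 = 45.0 m
v = √(2gh) = √(2 × 9.8 × 45.0) = 29.7 m/s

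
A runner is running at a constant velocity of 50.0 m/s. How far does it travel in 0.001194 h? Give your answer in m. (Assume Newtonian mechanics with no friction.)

t = 0.001194 h × 3600.0 = 4.2984 s
d = v × t = 50.0 × 4.2984 = 214.9 m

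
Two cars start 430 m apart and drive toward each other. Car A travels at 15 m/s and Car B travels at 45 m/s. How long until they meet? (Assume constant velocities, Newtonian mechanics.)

Combined speed: v_combined = 15 + 45 = 60 m/s
Time to meet: t = d/v_combined = 430/60 = 7.17 s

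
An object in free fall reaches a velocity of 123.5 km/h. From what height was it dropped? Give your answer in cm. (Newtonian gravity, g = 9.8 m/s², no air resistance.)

v = 123.5 km/h × 0.2777777777777778 = 34.3056 m/s
h = v² / (2g) = 34.3056² / (2 × 9.8) = 60.0446 m
h = 60.0446 m / 0.01 = 6004 cm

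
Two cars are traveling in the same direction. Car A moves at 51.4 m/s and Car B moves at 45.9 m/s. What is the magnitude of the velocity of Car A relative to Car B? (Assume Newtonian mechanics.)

v_rel = |v_A - v_B| = |51.4 - 45.9| = 5.5 m/s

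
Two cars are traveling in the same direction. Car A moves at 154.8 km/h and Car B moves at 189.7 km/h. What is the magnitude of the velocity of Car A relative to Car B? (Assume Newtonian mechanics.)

v_rel = |v_A - v_B| = |154.8 - 189.7| = 34.9 km/h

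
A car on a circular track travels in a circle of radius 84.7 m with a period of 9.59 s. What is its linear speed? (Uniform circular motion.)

v = 2πr/T = 2π×84.7/9.59 = 55.49 m/s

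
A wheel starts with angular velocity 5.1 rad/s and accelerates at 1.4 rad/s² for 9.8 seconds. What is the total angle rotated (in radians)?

θ = ω₀t + ½αt² = 5.1×9.8 + ½×1.4×9.8² = 117.21 rad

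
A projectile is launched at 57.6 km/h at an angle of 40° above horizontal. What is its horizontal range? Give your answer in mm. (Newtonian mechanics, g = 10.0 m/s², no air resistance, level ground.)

v₀ = 57.6 km/h × 0.2777777777777778 = 16.0 m/s
R = v₀² × sin(2θ) / g = 16.0² × sin(2 × 40°) / 10.0 = 256.0 × 0.984808 / 10.0 = 25.2111 m
R = 25.2111 m / 0.001 = 25210 mm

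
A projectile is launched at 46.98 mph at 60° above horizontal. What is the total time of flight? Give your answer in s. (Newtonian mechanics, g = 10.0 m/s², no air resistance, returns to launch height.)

v₀ = 46.98 mph × 0.44704 = 21.0019 m/s
T = 2 × v₀ × sin(θ) / g = 2 × 21.0019 × sin(60°) / 10.0 = 2 × 21.0019 × 0.866025 / 10.0 = 3.638 s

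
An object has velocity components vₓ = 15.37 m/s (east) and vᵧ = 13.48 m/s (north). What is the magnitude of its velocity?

|v| = √(vₓ² + vᵧ²) = √(15.37² + 13.48²) = √(417.9473) = 20.44 m/s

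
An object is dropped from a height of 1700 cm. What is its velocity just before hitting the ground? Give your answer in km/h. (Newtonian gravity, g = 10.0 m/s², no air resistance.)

h = 1700 cm × 0.01 = 17.0 m
v = √(2gh) = √(2 × 10.0 × 17.0) = 18.4391 m/s
v = 18.4391 m/s / 0.2777777777777778 = 66.38 km/h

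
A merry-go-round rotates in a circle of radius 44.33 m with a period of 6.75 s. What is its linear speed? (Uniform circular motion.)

v = 2πr/T = 2π×44.33/6.75 = 41.26 m/s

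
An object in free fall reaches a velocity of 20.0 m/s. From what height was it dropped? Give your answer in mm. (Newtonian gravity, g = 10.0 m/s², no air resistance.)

h = v² / (2g) = 20.0² / (2 × 10.0) = 20.0 m
h = 20.0 m / 0.001 = 20000 mm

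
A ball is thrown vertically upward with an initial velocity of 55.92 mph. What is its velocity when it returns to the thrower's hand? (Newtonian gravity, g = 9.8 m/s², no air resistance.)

By conservation of energy (no air resistance), the ball returns to the throw height with the same speed as launch, but directed downward.
|v_ground| = v₀ = 55.92 mph
v_ground = 55.92 mph (downward)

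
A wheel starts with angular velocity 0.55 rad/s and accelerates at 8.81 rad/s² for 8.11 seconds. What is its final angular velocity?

ω = ω₀ + αt = 0.55 + 8.81 × 8.11 = 72.0 rad/s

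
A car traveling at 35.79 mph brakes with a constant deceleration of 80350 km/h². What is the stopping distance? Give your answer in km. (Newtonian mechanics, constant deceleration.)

v₀ = 35.79 mph × 0.44704 = 15.9996 m/s
a = 80350 km/h² × 7.716049382716049e-05 = 6.19985 m/s²
d = v₀² / (2a) = 15.9996² / (2 × 6.19985) = 255.987 / 12.3997 = 20.6446 m
d = 20.6446 m / 1000.0 = 0.02064 km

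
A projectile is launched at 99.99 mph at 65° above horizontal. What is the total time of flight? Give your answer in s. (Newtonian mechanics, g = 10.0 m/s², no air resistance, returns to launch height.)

v₀ = 99.99 mph × 0.44704 = 44.6995 m/s
T = 2 × v₀ × sin(θ) / g = 2 × 44.6995 × sin(65°) / 10.0 = 2 × 44.6995 × 0.906308 / 10.0 = 8.102 s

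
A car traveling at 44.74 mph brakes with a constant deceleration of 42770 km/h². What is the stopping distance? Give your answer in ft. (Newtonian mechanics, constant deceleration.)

v₀ = 44.74 mph × 0.44704 = 20.0006 m/s
a = 42770 km/h² × 7.716049382716049e-05 = 3.30015 m/s²
d = v₀² / (2a) = 20.0006² / (2 × 3.30015) = 400.024 / 6.6003 = 60.6069 m
d = 60.6069 m / 0.3048 = 198.8 ft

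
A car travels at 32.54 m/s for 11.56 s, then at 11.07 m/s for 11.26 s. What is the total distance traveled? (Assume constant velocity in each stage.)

d₁ = v₁t₁ = 32.54 × 11.56 = 376.1624 m
d₂ = v₂t₂ = 11.07 × 11.26 = 124.6482 m
d_total = 376.1624 + 124.6482 = 500.81 m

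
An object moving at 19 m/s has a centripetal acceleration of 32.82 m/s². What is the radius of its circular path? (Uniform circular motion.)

r = v²/a_c = 19²/32.82 = 11.0 m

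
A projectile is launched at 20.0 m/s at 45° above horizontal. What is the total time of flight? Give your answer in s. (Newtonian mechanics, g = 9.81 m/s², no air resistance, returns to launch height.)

T = 2 × v₀ × sin(θ) / g = 2 × 20.0 × sin(45°) / 9.81 = 2 × 20.0 × 0.707107 / 9.81 = 2.883 s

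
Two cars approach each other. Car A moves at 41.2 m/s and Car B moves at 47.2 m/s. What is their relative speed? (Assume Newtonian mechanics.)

v_rel = v_A + v_B = 41.2 + 47.2 = 88.4 m/s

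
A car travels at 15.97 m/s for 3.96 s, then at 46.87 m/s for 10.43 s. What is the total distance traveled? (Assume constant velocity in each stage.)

d₁ = v₁t₁ = 15.97 × 3.96 = 63.2412 m
d₂ = v₂t₂ = 46.87 × 10.43 = 488.8541 m
d_total = 63.2412 + 488.8541 = 552.1 m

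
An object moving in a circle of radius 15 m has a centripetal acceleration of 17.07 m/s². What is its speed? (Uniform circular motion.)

v = √(a_c × r) = √(17.07 × 15) = 16.0 m/s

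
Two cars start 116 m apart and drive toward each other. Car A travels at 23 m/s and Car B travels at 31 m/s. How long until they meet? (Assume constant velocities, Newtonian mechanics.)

Combined speed: v_combined = 23 + 31 = 54 m/s
Time to meet: t = d/v_combined = 116/54 = 2.15 s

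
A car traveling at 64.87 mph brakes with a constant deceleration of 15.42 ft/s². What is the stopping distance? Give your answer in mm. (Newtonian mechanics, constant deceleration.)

v₀ = 64.87 mph × 0.44704 = 28.9995 m/s
a = 15.42 ft/s² × 0.3048 = 4.70002 m/s²
d = v₀² / (2a) = 28.9995² / (2 × 4.70002) = 840.971 / 9.40004 = 89.4646 m
d = 89.4646 m / 0.001 = 89460 mm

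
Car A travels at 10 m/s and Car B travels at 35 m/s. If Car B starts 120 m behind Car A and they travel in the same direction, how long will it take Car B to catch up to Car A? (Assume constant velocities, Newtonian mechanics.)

Relative speed: v_rel = 35 - 10 = 25 m/s
Time to catch: t = d₀/v_rel = 120/25 = 4.8 s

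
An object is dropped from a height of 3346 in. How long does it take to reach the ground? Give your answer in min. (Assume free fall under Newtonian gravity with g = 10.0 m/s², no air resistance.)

h = 3346 in × 0.0254 = 84.9884 m
t = √(2h/g) = √(2 × 84.9884 / 10.0) = 4.12282 s
t = 4.12282 s / 60.0 = 0.06871 min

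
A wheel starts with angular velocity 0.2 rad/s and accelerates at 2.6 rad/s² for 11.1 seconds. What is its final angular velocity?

ω = ω₀ + αt = 0.2 + 2.6 × 11.1 = 29.06 rad/s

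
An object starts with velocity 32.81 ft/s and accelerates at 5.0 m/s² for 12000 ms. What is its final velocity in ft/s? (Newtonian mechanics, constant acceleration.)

v₀ = 32.81 ft/s × 0.3048 = 10.0005 m/s
t = 12000 ms × 0.001 = 12.0 s
v = v₀ + a × t = 10.0005 + 5.0 × 12.0 = 70.0005 m/s
v = 70.0005 m/s / 0.3048 = 229.7 ft/s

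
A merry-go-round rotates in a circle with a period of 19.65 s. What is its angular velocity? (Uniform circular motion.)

ω = 2π/T = 2π/19.65 = 0.3198 rad/s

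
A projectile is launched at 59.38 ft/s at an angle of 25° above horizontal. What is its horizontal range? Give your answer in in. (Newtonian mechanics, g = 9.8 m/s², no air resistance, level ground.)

v₀ = 59.38 ft/s × 0.3048 = 18.099 m/s
R = v₀² × sin(2θ) / g = 18.099² × sin(2 × 25°) / 9.8 = 327.574 × 0.766044 / 9.8 = 25.6057 m
R = 25.6057 m / 0.0254 = 1008 in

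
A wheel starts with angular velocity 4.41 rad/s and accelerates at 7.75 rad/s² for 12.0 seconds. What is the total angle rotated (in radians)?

θ = ω₀t + ½αt² = 4.41×12.0 + ½×7.75×12.0² = 610.92 rad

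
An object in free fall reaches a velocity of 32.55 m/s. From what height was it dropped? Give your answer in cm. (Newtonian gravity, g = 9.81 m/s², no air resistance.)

h = v² / (2g) = 32.55² / (2 × 9.81) = 54.0011 m
h = 54.0011 m / 0.01 = 5400 cm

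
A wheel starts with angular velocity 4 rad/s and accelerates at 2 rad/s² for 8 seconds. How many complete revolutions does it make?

θ = ω₀t + ½αt² = 4×8 + ½×2×8² = 96.0 rad
Total revolutions = θ/(2π) = 96.0/(2π) = 15.28
Complete revolutions = ⌊15.28⌋ = 15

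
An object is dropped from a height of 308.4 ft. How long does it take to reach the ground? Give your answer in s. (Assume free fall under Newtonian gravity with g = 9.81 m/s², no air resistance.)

h = 308.4 ft × 0.3048 = 94.0003 m
t = √(2h/g) = √(2 × 94.0003 / 9.81) = 4.378 s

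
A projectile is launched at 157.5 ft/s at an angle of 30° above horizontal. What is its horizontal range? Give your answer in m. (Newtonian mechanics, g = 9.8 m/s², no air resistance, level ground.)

v₀ = 157.5 ft/s × 0.3048 = 48.006 m/s
R = v₀² × sin(2θ) / g = 48.006² × sin(2 × 30°) / 9.8 = 2304.58 × 0.866025 / 9.8 = 203.7 m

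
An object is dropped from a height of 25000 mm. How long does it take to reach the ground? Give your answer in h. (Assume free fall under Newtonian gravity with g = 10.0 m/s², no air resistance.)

h = 25000 mm × 0.001 = 25.0 m
t = √(2h/g) = √(2 × 25.0 / 10.0) = 2.23607 s
t = 2.23607 s / 3600.0 = 0.0006211 h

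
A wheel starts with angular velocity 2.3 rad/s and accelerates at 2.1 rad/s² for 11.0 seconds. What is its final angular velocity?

ω = ω₀ + αt = 2.3 + 2.1 × 11.0 = 25.4 rad/s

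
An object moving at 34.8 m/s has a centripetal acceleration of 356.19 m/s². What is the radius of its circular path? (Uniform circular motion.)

r = v²/a_c = 34.8²/356.19 = 3.4 m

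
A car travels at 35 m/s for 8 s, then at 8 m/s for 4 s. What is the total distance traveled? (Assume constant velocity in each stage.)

d₁ = v₁t₁ = 35 × 8 = 280 m
d₂ = v₂t₂ = 8 × 4 = 32 m
d_total = 280 + 32 = 312 m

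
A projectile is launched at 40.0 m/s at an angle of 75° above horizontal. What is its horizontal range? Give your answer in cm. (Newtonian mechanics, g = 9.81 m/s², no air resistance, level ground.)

R = v₀² × sin(2θ) / g = 40.0² × sin(2 × 75°) / 9.81 = 1600.0 × 0.5 / 9.81 = 81.5494 m
R = 81.5494 m / 0.01 = 8155 cm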